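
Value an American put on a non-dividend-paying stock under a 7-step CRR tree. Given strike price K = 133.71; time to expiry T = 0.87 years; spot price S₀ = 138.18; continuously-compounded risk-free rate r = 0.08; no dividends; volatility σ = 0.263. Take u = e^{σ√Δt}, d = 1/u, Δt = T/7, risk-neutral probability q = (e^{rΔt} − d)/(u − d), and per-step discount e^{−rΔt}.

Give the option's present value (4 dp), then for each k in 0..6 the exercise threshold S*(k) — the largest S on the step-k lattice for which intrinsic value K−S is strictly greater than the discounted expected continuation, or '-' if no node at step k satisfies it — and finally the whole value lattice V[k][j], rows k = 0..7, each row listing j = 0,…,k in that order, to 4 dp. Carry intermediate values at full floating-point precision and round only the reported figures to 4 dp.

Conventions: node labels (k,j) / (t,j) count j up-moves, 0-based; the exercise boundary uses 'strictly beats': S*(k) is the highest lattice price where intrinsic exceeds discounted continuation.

price = 8.2465
boundary = - - - 104.6270 95.3623 104.6270 114.7918
tree:
8.2465
12.9853 4.2103
19.8002 7.2020 1.6434
29.0830 11.9625 3.1270 0.3622
38.3477 19.1304 5.8478 0.7794 0.0000
46.7920 29.0830 10.6876 1.6771 0.0000 0.0000
54.4886 38.3477 18.9182 3.6089 0.0000 0.0000 0.0000
61.5037 46.7920 29.0830 7.7658 0.0000 0.0000 0.0000 0.0000

Δt=0.12429, u=1.09715, d=0.91145, q=0.53065, disc=e^(-rΔt)=0.99011
k=7 terminal: V=max(K-S,0) → 61.5037 46.7920 29.0830 7.7658 0.0000 0.0000 0.0000 0.0000
k=6: j=0 S=79.2214 intr=54.4886 cont=53.1657 V=54.4886[EX]; j=1 S=95.3623 intr=38.3477 cont=37.0248 V=38.3477[EX]; j=2 S=114.7918 intr=18.9182 cont=17.5953 V=18.9182[EX]; j=3 S=138.1800 intr=0.0000 cont=3.6089 V=3.6089[hold]; j=4 S=166.3334 intr=0.0000 cont=0.0000 V=0.0000[hold]; j=5 S=200.2229 intr=0.0000 cont=0.0000 V=0.0000[hold]; j=6 S=241.0172 intr=0.0000 cont=0.0000 V=0.0000[hold]  S*(6)=114.7918
k=5: j=0 S=86.9180 intr=46.7920 cont=45.4692 V=46.7920[EX]; j=1 S=104.6270 intr=29.0830 cont=27.7601 V=29.0830[EX]; j=2 S=125.9442 intr=7.7658 cont=10.6876 V=10.6876[hold]; j=3 S=151.6046 intr=0.0000 cont=1.6771 V=1.6771[hold]; j=4 S=182.4932 intr=0.0000 cont=0.0000 V=0.0000[hold]; j=5 S=219.6751 intr=0.0000 cont=0.0000 V=0.0000[hold]  S*(5)=104.6270
k=4: j=0 S=95.3623 intr=38.3477 cont=37.0248 V=38.3477[EX]; j=1 S=114.7918 intr=18.9182 cont=19.1304 V=19.1304[hold]; j=2 S=138.1800 intr=0.0000 cont=5.8478 V=5.8478[hold]; j=3 S=166.3334 intr=0.0000 cont=0.7794 V=0.7794[hold]; j=4 S=200.2229 intr=0.0000 cont=0.0000 V=0.0000[hold]  S*(4)=95.3623
k=3: j=0 S=104.6270 intr=29.0830 cont=27.8716 V=29.0830[EX]; j=1 S=125.9442 intr=7.7658 cont=11.9625 V=11.9625[hold]; j=2 S=151.6046 intr=0.0000 cont=3.1270 V=3.1270[hold]; j=3 S=182.4932 intr=0.0000 cont=0.3622 V=0.3622[hold]  S*(3)=104.6270
k=2: j=0 S=114.7918 intr=18.9182 cont=19.8002 V=19.8002[hold]; j=1 S=138.1800 intr=0.0000 cont=7.2020 V=7.2020[hold]; j=2 S=166.3334 intr=0.0000 cont=1.6434 V=1.6434[hold]  S*(2)=-
k=1: j=0 S=125.9442 intr=7.7658 cont=12.9853 V=12.9853[hold]; j=1 S=151.6046 intr=0.0000 cont=4.2103 V=4.2103[hold]  S*(1)=-
k=0: j=0 S=138.1800 intr=0.0000 cont=8.2465 V=8.2465[hold]  S*(0)=-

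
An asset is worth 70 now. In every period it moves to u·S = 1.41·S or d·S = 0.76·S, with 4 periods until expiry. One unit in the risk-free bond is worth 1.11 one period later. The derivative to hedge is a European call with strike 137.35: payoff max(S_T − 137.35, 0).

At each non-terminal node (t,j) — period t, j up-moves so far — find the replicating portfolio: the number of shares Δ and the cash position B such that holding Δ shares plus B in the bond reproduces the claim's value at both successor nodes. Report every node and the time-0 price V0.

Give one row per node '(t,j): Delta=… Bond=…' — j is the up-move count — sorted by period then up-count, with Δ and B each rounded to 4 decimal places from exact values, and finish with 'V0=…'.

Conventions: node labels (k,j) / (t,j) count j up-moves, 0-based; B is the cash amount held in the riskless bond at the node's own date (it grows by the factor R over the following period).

Risk-neutral probability p* = (R−d)/(u−d) = (1.11−0.76)/(1.41−0.76) = 0.5385.
At maturity the claim pays: V(4,0)=0.0000, V(4,1)=0.0000, V(4,2)=0.0000, V(4,3)=11.7814, V(4,4)=139.3279
(3,0): S=30.7283. Δ = (V_up−V_dn)/(S_up−S_dn) = (0.0000−0.0000)/(43.3269−23.3535) = 0.0000. V = [p*·0.0000 + (1−p*)·0.0000]/1.11 = 0.0000. B = V − Δ·S = 0.0000.
(3,1): S=57.0091. Δ = (V_up−V_dn)/(S_up−S_dn) = (0.0000−0.0000)/(80.3829−43.3269) = 0.0000. V = [p*·0.0000 + (1−p*)·0.0000]/1.11 = 0.0000. B = V − Δ·S = 0.0000.
(3,2): S=105.7669. Δ = (V_up−V_dn)/(S_up−S_dn) = (11.7814−0.0000)/(149.1314−80.3829) = 0.1714. V = [p*·11.7814 + (1−p*)·0.0000]/1.11 = 5.7151. B = V − Δ·S = -12.4100.
(3,3): S=196.2255. Δ = (V_up−V_dn)/(S_up−S_dn) = (139.3279−11.7814)/(276.6779−149.1314) = 1.0000. V = [p*·139.3279 + (1−p*)·11.7814]/1.11 = 72.4867. B = V − Δ·S = -123.7387.
(2,0): S=40.4320. Δ = (V_up−V_dn)/(S_up−S_dn) = (0.0000−0.0000)/(57.0091−30.7283) = 0.0000. V = [p*·0.0000 + (1−p*)·0.0000]/1.11 = 0.0000. B = V − Δ·S = 0.0000.
(2,1): S=75.0120. Δ = (V_up−V_dn)/(S_up−S_dn) = (5.7151−0.0000)/(105.7669−57.0091) = 0.1172. V = [p*·5.7151 + (1−p*)·0.0000]/1.11 = 2.7724. B = V − Δ·S = -6.0201.
(2,2): S=139.1670. Δ = (V_up−V_dn)/(S_up−S_dn) = (72.4867−5.7151)/(196.2255−105.7669) = 0.7381. V = [p*·72.4867 + (1−p*)·5.7151]/1.11 = 37.5397. B = V − Δ·S = -65.1858.
(1,0): S=53.2000. Δ = (V_up−V_dn)/(S_up−S_dn) = (2.7724−0.0000)/(75.0120−40.4320) = 0.0802. V = [p*·2.7724 + (1−p*)·0.0000]/1.11 = 1.3449. B = V − Δ·S = -2.9204.
(1,1): S=98.7000. Δ = (V_up−V_dn)/(S_up−S_dn) = (37.5397−2.7724)/(139.1670−75.0120) = 0.5419. V = [p*·37.5397 + (1−p*)·2.7724]/1.11 = 19.3633. B = V − Δ·S = -34.1248.
(0,0): S=70.0000. Δ = (V_up−V_dn)/(S_up−S_dn) = (19.3633−1.3449)/(98.7000−53.2000) = 0.3960. V = [p*·19.3633 + (1−p*)·1.3449]/1.11 = 9.9524. B = V − Δ·S = -17.7683.
Verification: the root portfolio costs Δ(0,0)·S0 + B(0,0) = 9.9524, matching V0.

(0,0): Delta=0.3960 Bond=-17.7683
(1,0): Delta=0.0802 Bond=-2.9204
(1,1): Delta=0.5419 Bond=-34.1248
(2,0): Delta=0.0000 Bond=0.0000
(2,1): Delta=0.1172 Bond=-6.0201
(2,2): Delta=0.7381 Bond=-65.1858
(3,0): Delta=0.0000 Bond=0.0000
(3,1): Delta=0.0000 Bond=0.0000
(3,2): Delta=0.1714 Bond=-12.4100
(3,3): Delta=1.0000 Bond=-123.7387
V0=9.9524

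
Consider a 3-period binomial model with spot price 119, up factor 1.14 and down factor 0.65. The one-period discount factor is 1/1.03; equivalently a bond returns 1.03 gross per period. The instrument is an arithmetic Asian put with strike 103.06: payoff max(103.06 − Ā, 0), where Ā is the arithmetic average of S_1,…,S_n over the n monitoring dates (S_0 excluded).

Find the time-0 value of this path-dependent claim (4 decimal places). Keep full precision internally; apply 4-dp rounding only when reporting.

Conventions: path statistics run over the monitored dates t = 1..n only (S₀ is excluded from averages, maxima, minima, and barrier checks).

price = 5.1345

Under the martingale measure an up-move has probability p* = 0.7755; value the claim as the probability-weighted average of per-path payoffs, discounted 3 periods at R = 1.03.
Enumerate all 2^3 = 8 price paths (U = up ×1.14, D = down ×0.65); each path with k up-moves has probability p*^k·(1−p*)^(3−k).
DDD: Ā=53.4360, payoff=49.6240, prob=0.011313
UDD: Ā=93.7185, payoff=9.3415, prob=0.039082
DUD: Ā=74.2818, payoff=28.7782, prob=0.039082
UUD: Ā=130.2788, payoff=0.0000, prob=0.135012
DDU: Ā=61.6480, payoff=41.4121, prob=0.039082
UDU: Ā=108.1210, payoff=0.0000, prob=0.135012
DUU: Ā=88.6844, payoff=14.3756, prob=0.135012
UUU: Ā=155.5387, payoff=0.0000, prob=0.466404
Price = Σ prob·payoff / R^3 = 5.610585 / 1.092727 = 5.1345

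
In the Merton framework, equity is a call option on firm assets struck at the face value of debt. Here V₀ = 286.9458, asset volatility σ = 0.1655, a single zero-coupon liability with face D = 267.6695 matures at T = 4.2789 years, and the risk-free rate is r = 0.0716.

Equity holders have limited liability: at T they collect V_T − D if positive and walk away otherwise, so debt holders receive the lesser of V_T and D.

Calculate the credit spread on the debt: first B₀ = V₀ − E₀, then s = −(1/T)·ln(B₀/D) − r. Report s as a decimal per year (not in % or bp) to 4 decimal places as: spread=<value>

Work the structural quantities from V₀ = 286.9458 against face 267.6695:
d₁ = [ln(V₀/D) + (r + σ²/2)T] / (σ√T)
   = [ln(286.9458/267.6695) + (0.0716 + 0.5·0.1655²)·4.2789] / (0.1655·√4.2789)
   = [0.069540 + 0.364969] / 0.342345 = 1.269215
d₂ = d₁ − σ√T = 1.269215 − 0.342345 = 0.926870
N(d₁) = 0.897818,  N(d₂) = 0.823003,  e^(−rT) = 0.736115
E₀ = V₀·N(d₁) − D·e^(−rT)·N(d₂)
   = 286.9458·0.897818 − 267.6695·0.736115·0.823003 = 95.464270
B₀ = V₀ − E₀ = 286.9458 − 95.464270 = 191.481530
spread = −(1/T)·ln(B₀/D) − r = −(1/4.2789)·ln(191.481530/267.6695) − 0.0716 = 0.00668219

spread=0.0067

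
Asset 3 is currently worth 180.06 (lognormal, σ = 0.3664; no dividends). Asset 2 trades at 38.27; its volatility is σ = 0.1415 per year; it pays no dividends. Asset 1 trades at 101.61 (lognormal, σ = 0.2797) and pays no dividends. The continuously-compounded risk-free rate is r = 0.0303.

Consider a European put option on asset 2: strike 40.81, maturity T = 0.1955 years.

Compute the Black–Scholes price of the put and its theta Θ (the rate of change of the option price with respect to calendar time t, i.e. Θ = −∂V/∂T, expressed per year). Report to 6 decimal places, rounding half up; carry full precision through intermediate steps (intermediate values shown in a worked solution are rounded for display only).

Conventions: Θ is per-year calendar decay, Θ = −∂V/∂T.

price = 2.532112
Θ = -0.604511

σ√T = 0.1415·√0.1955 = 0.062565
d₁ = (ln(S/K) + (r+σ²/2)T) / (σ√T) = (ln(38.27/40.81) + (0.0303+0.1415²/2)·0.1955) / 0.062565 = (-0.064261 + 0.007881) / 0.062565 = -0.901147
d₂ = d₁ − σ√T = -0.901147 − 0.062565 = -0.963711
e^{−rT} = 0.994094
N(−d₁) = 0.816245,  N(−d₂) = 0.832405
Put price V = K·e^{−rT}·N(−d₂) − S·N(−d₁) = 33.769800 − 31.237689 = 2.532112
φ(d₁) = (1/√(2π))·e^{−d₁²/2} = 0.265811
Θ = −S·φ(d₁)·σ/(2√T) + r·K·e^{−rT}·N(−d₂) = −1.627736 + 1.023225 = -0.604511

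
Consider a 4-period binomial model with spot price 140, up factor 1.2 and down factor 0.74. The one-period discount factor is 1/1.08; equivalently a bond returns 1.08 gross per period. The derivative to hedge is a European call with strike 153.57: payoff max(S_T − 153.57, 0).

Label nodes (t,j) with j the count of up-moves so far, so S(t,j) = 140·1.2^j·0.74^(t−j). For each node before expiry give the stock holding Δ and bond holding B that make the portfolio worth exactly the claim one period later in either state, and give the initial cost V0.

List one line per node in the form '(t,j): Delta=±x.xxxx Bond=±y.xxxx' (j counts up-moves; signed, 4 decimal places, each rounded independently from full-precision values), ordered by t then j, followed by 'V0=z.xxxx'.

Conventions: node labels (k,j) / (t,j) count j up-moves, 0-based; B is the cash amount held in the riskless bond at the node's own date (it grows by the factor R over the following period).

The replicating-portfolio and risk-neutral prices coincide; use p* = (1.08−0.74)/(1.2−0.74) = 0.7391 for the latter.
Payoffs at expiry: V(4,0)=0.0000, V(4,1)=0.0000, V(4,2)=0.0000, V(4,3)=25.4508, V(4,4)=136.7340
(3,0): S=56.7314. Δ = (V_up−V_dn)/(S_up−S_dn) = (0.0000−0.0000)/(68.0776−41.9812) = 0.0000. V = [p*·0.0000 + (1−p*)·0.0000]/1.08 = 0.0000. B = V − Δ·S = 0.0000.
(3,1): S=91.9968. Δ = (V_up−V_dn)/(S_up−S_dn) = (0.0000−0.0000)/(110.3962−68.0776) = 0.0000. V = [p*·0.0000 + (1−p*)·0.0000]/1.08 = 0.0000. B = V − Δ·S = 0.0000.
(3,2): S=149.1840. Δ = (V_up−V_dn)/(S_up−S_dn) = (25.4508−0.0000)/(179.0208−110.3962) = 0.3709. V = [p*·25.4508 + (1−p*)·0.0000]/1.08 = 17.4180. B = V − Δ·S = -37.9098.
(3,3): S=241.9200. Δ = (V_up−V_dn)/(S_up−S_dn) = (136.7340−25.4508)/(290.3040−179.0208) = 1.0000. V = [p*·136.7340 + (1−p*)·25.4508]/1.08 = 99.7256. B = V − Δ·S = -142.1944.
(2,0): S=76.6640. Δ = (V_up−V_dn)/(S_up−S_dn) = (0.0000−0.0000)/(91.9968−56.7314) = 0.0000. V = [p*·0.0000 + (1−p*)·0.0000]/1.08 = 0.0000. B = V − Δ·S = 0.0000.
(2,1): S=124.3200. Δ = (V_up−V_dn)/(S_up−S_dn) = (17.4180−0.0000)/(149.1840−91.9968) = 0.3046. V = [p*·17.4180 + (1−p*)·0.0000]/1.08 = 11.9205. B = V − Δ·S = -25.9447.
(2,2): S=201.6000. Δ = (V_up−V_dn)/(S_up−S_dn) = (99.7256−17.4180)/(241.9200−149.1840) = 0.8875. V = [p*·99.7256 + (1−p*)·17.4180]/1.08 = 72.4574. B = V − Δ·S = -106.4720.
(1,0): S=103.6000. Δ = (V_up−V_dn)/(S_up−S_dn) = (11.9205−0.0000)/(124.3200−76.6640) = 0.2501. V = [p*·11.9205 + (1−p*)·0.0000]/1.08 = 8.1582. B = V − Δ·S = -17.7560.
(1,1): S=168.0000. Δ = (V_up−V_dn)/(S_up−S_dn) = (72.4574−11.9205)/(201.6000−124.3200) = 0.7833. V = [p*·72.4574 + (1−p*)·11.9205]/1.08 = 52.4678. B = V − Δ·S = -79.1341.
(0,0): S=140.0000. Δ = (V_up−V_dn)/(S_up−S_dn) = (52.4678−8.1582)/(168.0000−103.6000) = 0.6880. V = [p*·52.4678 + (1−p*)·8.1582]/1.08 = 37.8785. B = V − Δ·S = -58.4467.
Check: Δ(0,0)·S0 + B(0,0) = 37.8785 = V0.

(0,0): Delta=0.6880 Bond=-58.4467
(1,0): Delta=0.2501 Bond=-17.7560
(1,1): Delta=0.7833 Bond=-79.1341
(2,0): Delta=0.0000 Bond=0.0000
(2,1): Delta=0.3046 Bond=-25.9447
(2,2): Delta=0.8875 Bond=-106.4720
(3,0): Delta=0.0000 Bond=0.0000
(3,1): Delta=0.0000 Bond=0.0000
(3,2): Delta=0.3709 Bond=-37.9098
(3,3): Delta=1.0000 Bond=-142.1944
V0=37.8785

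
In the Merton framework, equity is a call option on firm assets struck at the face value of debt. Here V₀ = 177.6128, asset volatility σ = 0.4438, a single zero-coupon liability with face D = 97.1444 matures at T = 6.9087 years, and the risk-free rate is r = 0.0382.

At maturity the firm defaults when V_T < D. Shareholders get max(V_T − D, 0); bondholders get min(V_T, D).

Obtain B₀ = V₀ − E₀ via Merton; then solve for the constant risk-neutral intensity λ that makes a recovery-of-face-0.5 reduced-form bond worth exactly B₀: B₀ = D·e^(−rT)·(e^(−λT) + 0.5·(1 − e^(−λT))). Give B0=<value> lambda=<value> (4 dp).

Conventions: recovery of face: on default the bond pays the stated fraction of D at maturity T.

B0=58.4478 lambda=0.0822

Work the structural quantities from V₀ = 177.6128 against face 97.1444:
d₁ = [ln(V₀/D) + (r + σ²/2)T] / (σ√T)
   = [ln(177.6128/97.1444) + (0.0382 + 0.5·0.4438²)·6.9087] / (0.4438·√6.9087)
   = [0.603407 + 0.944276] / 1.166502 = 1.326773
d₂ = d₁ − σ√T = 1.326773 − 1.166502 = 0.160271
N(d₁) = 0.907708,  N(d₂) = 0.563666,  e^(−rT) = 0.768041
E₀ = V₀·N(d₁) − D·e^(−rT)·N(d₂)
   = 177.6128·0.907708 − 97.1444·0.768041·0.563666 = 119.164952
B₀ = V₀ − E₀ = 177.6128 − 119.164952 = 58.447848
e^(−λT) = (B₀·e^(rT)/D − 0.5)/(1 − 0.5) = (58.4478·1.302014/97.1444 − 0.5)/0.5 = 0.56673688
λ = −ln(0.56673688)/6.9087 = 0.082195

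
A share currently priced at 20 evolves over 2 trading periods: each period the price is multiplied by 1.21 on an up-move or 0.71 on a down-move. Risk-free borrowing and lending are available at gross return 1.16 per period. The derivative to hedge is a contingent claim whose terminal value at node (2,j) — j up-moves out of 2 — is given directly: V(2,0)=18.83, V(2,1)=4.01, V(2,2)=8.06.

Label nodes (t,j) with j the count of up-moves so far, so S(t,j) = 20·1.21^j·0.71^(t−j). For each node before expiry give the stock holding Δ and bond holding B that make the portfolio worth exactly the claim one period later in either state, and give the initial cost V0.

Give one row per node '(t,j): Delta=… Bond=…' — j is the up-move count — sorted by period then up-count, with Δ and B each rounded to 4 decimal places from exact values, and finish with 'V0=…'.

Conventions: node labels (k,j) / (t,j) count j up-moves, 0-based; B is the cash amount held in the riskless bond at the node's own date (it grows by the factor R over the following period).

The replicating-portfolio and risk-neutral prices coincide; use p* = (1.16−0.71)/(1.21−0.71) = 0.9000 for the latter.
Payoffs at expiry: V(2,0)=18.8300, V(2,1)=4.0100, V(2,2)=8.0600
  t=1,j=0: stock 14.2000 → up 17.1820 (V=4.0100), down 10.0820 (V=18.8300). Price 4.7345; hedge Δ=-2.0873, bond B=34.3745.
  t=1,j=1: stock 24.2000 → up 29.2820 (V=8.0600), down 17.1820 (V=4.0100). Price 6.5991; hedge Δ=0.3347, bond B=-1.5009.
  t=0,j=0: stock 20.0000 → up 24.2000 (V=6.5991), down 14.2000 (V=4.7345). Price 5.5282; hedge Δ=0.1865, bond B=1.7989.
Verification: the root portfolio costs Δ(0,0)·S0 + B(0,0) = 5.5282, matching V0.

(0,0): Delta=0.1865 Bond=1.7989
(1,0): Delta=-2.0873 Bond=34.3745
(1,1): Delta=0.3347 Bond=-1.5009
V0=5.5282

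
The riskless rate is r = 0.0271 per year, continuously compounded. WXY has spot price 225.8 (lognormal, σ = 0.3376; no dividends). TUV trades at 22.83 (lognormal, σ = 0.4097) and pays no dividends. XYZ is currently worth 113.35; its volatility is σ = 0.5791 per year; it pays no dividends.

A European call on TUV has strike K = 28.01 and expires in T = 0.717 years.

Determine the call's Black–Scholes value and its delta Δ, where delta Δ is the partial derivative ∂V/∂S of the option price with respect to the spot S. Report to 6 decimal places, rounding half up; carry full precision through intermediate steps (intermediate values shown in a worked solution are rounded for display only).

σ√T = 0.4097·√0.717 = 0.346917
d₁ = (ln(S/K) + (r+σ²/2)T) / (σ√T) = (ln(22.83/28.01) + (0.0271+0.4097²/2)·0.717) / 0.346917 = (-0.204486 + 0.079606) / 0.346917 = -0.359970
d₂ = d₁ − σ√T = -0.359970 − 0.346917 = -0.706887
e^{−rT} = 0.980757
N(d₁) = 0.359435,  N(d₂) = 0.239818
Call price V = S·N(d₁) − K·e^{−rT}·N(d₂) = 8.205895 − 6.588049 = 1.617846
Δ = N(d₁) = 0.359435

price = 1.617846
Δ = 0.359435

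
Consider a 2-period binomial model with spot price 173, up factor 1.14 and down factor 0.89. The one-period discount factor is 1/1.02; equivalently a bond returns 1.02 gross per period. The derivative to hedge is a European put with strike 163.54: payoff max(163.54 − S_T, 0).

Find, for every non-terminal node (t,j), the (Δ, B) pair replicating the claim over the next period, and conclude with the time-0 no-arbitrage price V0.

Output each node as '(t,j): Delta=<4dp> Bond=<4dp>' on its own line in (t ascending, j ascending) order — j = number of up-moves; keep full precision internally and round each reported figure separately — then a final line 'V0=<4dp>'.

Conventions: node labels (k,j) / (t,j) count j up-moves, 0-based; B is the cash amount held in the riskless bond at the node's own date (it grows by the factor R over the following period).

Under the risk-neutral measure, an up-move has probability p* = (R−d)/(u−d) = 0.5200 and values discount at R = 1.02.
Terminal payoffs: V(2,0)=26.5067, V(2,1)=0.0000, V(2,2)=0.0000
(1,0): S=153.9700. Δ = (V_up−V_dn)/(S_up−S_dn) = (0.0000−26.5067)/(175.5258−137.0333) = -0.6886. V = [p*·0.0000 + (1−p*)·26.5067]/1.02 = 12.4737. B = V − Δ·S = 118.5005.
(1,1): S=197.2200. Δ = (V_up−V_dn)/(S_up−S_dn) = (0.0000−0.0000)/(224.8308−175.5258) = 0.0000. V = [p*·0.0000 + (1−p*)·0.0000]/1.02 = 0.0000. B = V − Δ·S = 0.0000.
(0,0): S=173.0000. Δ = (V_up−V_dn)/(S_up−S_dn) = (0.0000−12.4737)/(197.2200−153.9700) = -0.2884. V = [p*·0.0000 + (1−p*)·12.4737]/1.02 = 5.8700. B = V − Δ·S = 55.7650.
Verification: the root portfolio costs Δ(0,0)·S0 + B(0,0) = 5.8700, matching V0.

(0,0): Delta=-0.2884 Bond=55.7650
(1,0): Delta=-0.6886 Bond=118.5005
(1,1): Delta=0.0000 Bond=0.0000
V0=5.8700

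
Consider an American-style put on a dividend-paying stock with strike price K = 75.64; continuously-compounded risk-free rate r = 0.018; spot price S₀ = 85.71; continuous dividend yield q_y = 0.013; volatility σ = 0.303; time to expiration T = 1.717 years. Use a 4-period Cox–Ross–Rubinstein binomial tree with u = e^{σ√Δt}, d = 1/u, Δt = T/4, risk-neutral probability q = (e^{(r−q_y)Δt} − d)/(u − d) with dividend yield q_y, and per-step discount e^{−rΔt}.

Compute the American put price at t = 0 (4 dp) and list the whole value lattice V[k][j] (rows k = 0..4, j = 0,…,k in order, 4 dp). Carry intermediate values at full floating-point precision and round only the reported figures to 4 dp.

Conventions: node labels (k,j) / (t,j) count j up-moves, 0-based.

Δt=0.42925  u=1.21959  d=0.81995  q=0.45591  discount=0.99230
step 4 (expiry): payoffs max(K−S,0) = 36.8989 18.0162 0.0000 0.0000 0.0000
k=3: (k=3,j=0): S=47.2484, K−S=28.3916, hold=28.0724 ⇒ V=28.3916 exercise | (k=3,j=1): S=70.2776, K−S=5.3624, hold=9.7270 ⇒ V=9.7270 continue | (k=3,j=2): S=104.5313, K−S=0.0000, hold=0.0000 ⇒ V=0.0000 continue | (k=3,j=3): S=155.4805, K−S=0.0000, hold=0.0000 ⇒ V=0.0000 continue
k=2: (k=2,j=0): S=57.6238, K−S=18.0162, hold=19.7292 ⇒ V=19.7292 continue | (k=2,j=1): S=85.7100, K−S=0.0000, hold=5.2516 ⇒ V=5.2516 continue | (k=2,j=2): S=127.4856, K−S=0.0000, hold=0.0000 ⇒ V=0.0000 continue
k=1: (k=1,j=0): S=70.2776, K−S=5.3624, hold=13.0277 ⇒ V=13.0277 continue | (k=1,j=1): S=104.5313, K−S=0.0000, hold=2.8354 ⇒ V=2.8354 continue
k=0: (k=0,j=0): S=85.7100, K−S=0.0000, hold=8.3164 ⇒ V=8.3164 continue

price = 8.3164
tree:
8.3164
13.0277 2.8354
19.7292 5.2516 0.0000
28.3916 9.7270 0.0000 0.0000
36.8989 18.0162 0.0000 0.0000 0.0000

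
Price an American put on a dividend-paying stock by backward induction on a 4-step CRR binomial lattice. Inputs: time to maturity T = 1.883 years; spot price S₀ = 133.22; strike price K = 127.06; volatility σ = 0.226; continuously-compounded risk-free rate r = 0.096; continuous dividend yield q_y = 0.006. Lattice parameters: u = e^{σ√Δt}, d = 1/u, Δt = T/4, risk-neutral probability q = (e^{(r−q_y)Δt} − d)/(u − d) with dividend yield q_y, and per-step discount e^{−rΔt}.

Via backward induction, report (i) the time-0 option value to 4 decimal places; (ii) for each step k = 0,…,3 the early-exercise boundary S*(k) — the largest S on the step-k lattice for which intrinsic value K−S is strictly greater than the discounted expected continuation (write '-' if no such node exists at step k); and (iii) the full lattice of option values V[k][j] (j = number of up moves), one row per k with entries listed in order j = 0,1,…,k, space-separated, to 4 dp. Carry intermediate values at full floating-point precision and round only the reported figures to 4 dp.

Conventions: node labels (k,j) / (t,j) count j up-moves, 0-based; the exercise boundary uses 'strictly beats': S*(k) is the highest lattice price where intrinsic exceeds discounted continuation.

Δt=0.47075  u=1.16773  d=0.85636  q=0.60031  discount=0.95581
step 4 (expiry): payoffs max(K−S,0) = 55.4126 29.3622 0.0000 0.0000 0.0000
step 3: (k=3,j=0): S=83.6648, K−S=43.3952, hold=38.0169 ⇒ V=43.3952 exercise | (k=3,j=1): S=114.0846, K−S=12.9754, hold=11.2174 ⇒ V=12.9754 exercise | (k=3,j=2): S=155.5649, K−S=0.0000, hold=0.0000 ⇒ V=0.0000 continue | (k=3,j=3): S=212.1272, K−S=0.0000, hold=0.0000 ⇒ V=0.0000 continue  boundary S*=114.0846
step 2: (k=2,j=0): S=97.6978, K−S=29.3622, hold=24.0235 ⇒ V=29.3622 exercise | (k=2,j=1): S=133.2200, K−S=0.0000, hold=4.9570 ⇒ V=4.9570 continue | (k=2,j=2): S=181.6578, K−S=0.0000, hold=0.0000 ⇒ V=0.0000 continue  boundary S*=97.6978
step 1: (k=1,j=0): S=114.0846, K−S=12.9754, hold=14.0616 ⇒ V=14.0616 continue | (k=1,j=1): S=155.5649, K−S=0.0000, hold=1.8938 ⇒ V=1.8938 continue  boundary S*=-
step 0: (k=0,j=0): S=133.2200, K−S=0.0000, hold=6.4586 ⇒ V=6.4586 continue  boundary S*=-

price = 6.4586
boundary = - - 97.6978 114.0846
tree:
6.4586
14.0616 1.8938
29.3622 4.9570 0.0000
43.3952 12.9754 0.0000 0.0000
55.4126 29.3622 0.0000 0.0000 0.0000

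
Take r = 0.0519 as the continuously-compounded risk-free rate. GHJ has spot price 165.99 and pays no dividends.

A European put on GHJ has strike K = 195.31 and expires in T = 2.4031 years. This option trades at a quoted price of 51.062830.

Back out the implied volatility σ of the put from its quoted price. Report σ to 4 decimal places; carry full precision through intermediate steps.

sigma = 0.4667

At σ = 0.4667 the Black–Scholes value reproduces the quote:
σ√T = 0.4667·√2.4031 = 0.723475
d₁ = (ln(S/K) + (r+σ²/2)T) / (σ√T) = (ln(165.99/195.31) + (0.0519+0.4667²/2)·2.4031) / 0.723475 = (-0.162660 + 0.386429) / 0.723475 = 0.309297
d₂ = d₁ − σ√T = 0.309297 − 0.723475 = -0.414178
e^{−rT} = 0.882743
N(−d₁) = 0.378548,  N(−d₂) = 0.660628
V = K·e^{−rT}·N(−d₂) − S·N(−d₁) = 113.897987 − 62.835157 = 51.062830 (the observed quote) — the price is monotone increasing in volatility, hence this σ is the only solution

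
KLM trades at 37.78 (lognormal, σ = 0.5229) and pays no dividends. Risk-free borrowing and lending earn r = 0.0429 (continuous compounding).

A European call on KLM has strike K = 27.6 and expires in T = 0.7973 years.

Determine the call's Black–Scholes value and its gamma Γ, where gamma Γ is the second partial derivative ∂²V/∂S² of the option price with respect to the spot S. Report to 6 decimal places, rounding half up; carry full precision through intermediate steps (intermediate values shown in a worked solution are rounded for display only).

σ√T = 0.5229·√0.7973 = 0.466906
d₁ = (ln(S/K) + (r+σ²/2)T) / (σ√T) = (ln(37.78/27.6) + (0.0429+0.5229²/2)·0.7973) / 0.466906 = (0.313964 + 0.143205) / 0.466906 = 0.979145
d₂ = d₁ − σ√T = 0.979145 − 0.466906 = 0.512239
e^{−rT} = 0.966374
N(d₁) = 0.836246,  N(d₂) = 0.695758
Call price V = S·N(d₁) − K·e^{−rT}·N(d₂) = 31.593371 − 18.557213 = 13.036158
φ(d₁) = (1/√(2π))·e^{−d₁²/2} = 0.247016
Γ = φ(d₁) / (S·σ·√T) = 0.014003

price = 13.036158
Γ = 0.014003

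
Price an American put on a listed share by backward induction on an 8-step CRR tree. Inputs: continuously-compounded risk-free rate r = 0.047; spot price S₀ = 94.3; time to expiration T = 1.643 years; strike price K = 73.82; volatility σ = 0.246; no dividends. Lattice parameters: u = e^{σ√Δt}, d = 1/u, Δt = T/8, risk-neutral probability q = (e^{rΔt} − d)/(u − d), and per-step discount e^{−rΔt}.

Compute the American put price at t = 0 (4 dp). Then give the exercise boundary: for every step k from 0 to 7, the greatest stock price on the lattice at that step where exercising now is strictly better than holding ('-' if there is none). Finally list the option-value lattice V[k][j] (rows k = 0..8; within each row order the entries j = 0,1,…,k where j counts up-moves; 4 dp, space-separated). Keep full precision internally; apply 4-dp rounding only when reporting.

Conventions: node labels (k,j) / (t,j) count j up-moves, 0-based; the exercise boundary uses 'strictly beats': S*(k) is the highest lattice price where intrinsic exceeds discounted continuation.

price = 2.0179
boundary = - - - - - 54.0044 60.3734 54.0044
tree:
2.0179
3.3964 0.7605
5.5778 1.4106 0.1640
8.8838 2.5764 0.3418 0.0000
13.6082 4.6118 0.7125 0.0000 0.0000
19.8156 8.0318 1.4850 0.0000 0.0000 0.0000
25.5127 13.4466 3.0952 0.0000 0.0000 0.0000 0.0000
30.6088 19.8156 6.4514 0.0000 0.0000 0.0000 0.0000 0.0000
35.1673 25.5127 13.4466 0.0000 0.0000 0.0000 0.0000 0.0000 0.0000

params: Δt=0.20538 u=1.11793 d=0.89451 q=0.51557 e^(-rΔt)=0.99039
t_8 payoffs: 35.1673 25.5127 13.4466 0.0000 0.0000 0.0000 0.0000 0.0000 0.0000
t_7: node(7,0) S=43.2112 payoff=30.6088 vs cont=29.8997 → 30.6088 [stop]  node(7,1) S=54.0044 payoff=19.8156 vs cont=19.1065 → 19.8156 [stop]  node(7,2) S=67.4935 payoff=6.3265 vs cont=6.4514 → 6.4514 [wait]  node(7,3) S=84.3520 payoff=0.0000 vs cont=0.0000 → 0.0000 [wait]  node(7,4) S=105.4213 payoff=0.0000 vs cont=0.0000 → 0.0000 [wait]  node(7,5) S=131.7532 payoff=0.0000 vs cont=0.0000 → 0.0000 [wait]  node(7,6) S=164.6623 payoff=0.0000 vs cont=0.0000 → 0.0000 [wait]  node(7,7) S=205.7913 payoff=0.0000 vs cont=0.0000 → 0.0000 [wait]  ⇒ S*(7)=54.0044
t_6: node(6,0) S=48.3073 payoff=25.5127 vs cont=24.8036 → 25.5127 [stop]  node(6,1) S=60.3734 payoff=13.4466 vs cont=12.8012 → 13.4466 [stop]  node(6,2) S=75.4534 payoff=0.0000 vs cont=3.0952 → 3.0952 [wait]  node(6,3) S=94.3000 payoff=0.0000 vs cont=0.0000 → 0.0000 [wait]  node(6,4) S=117.8541 payoff=0.0000 vs cont=0.0000 → 0.0000 [wait]  node(6,5) S=147.2915 payoff=0.0000 vs cont=0.0000 → 0.0000 [wait]  node(6,6) S=184.0817 payoff=0.0000 vs cont=0.0000 → 0.0000 [wait]  ⇒ S*(6)=60.3734
t_5: node(5,0) S=54.0044 payoff=19.8156 vs cont=19.1065 → 19.8156 [stop]  node(5,1) S=67.4935 payoff=6.3265 vs cont=8.0318 → 8.0318 [wait]  node(5,2) S=84.3520 payoff=0.0000 vs cont=1.4850 → 1.4850 [wait]  node(5,3) S=105.4213 payoff=0.0000 vs cont=0.0000 → 0.0000 [wait]  node(5,4) S=131.7532 payoff=0.0000 vs cont=0.0000 → 0.0000 [wait]  node(5,5) S=164.6623 payoff=0.0000 vs cont=0.0000 → 0.0000 [wait]  ⇒ S*(5)=54.0044
t_4: node(4,0) S=60.3734 payoff=13.4466 vs cont=13.6082 → 13.6082 [wait]  node(4,1) S=75.4534 payoff=0.0000 vs cont=4.6118 → 4.6118 [wait]  node(4,2) S=94.3000 payoff=0.0000 vs cont=0.7125 → 0.7125 [wait]  node(4,3) S=117.8541 payoff=0.0000 vs cont=0.0000 → 0.0000 [wait]  node(4,4) S=147.2915 payoff=0.0000 vs cont=0.0000 → 0.0000 [wait]  ⇒ S*(4)=-
t_3: node(3,0) S=67.4935 payoff=6.3265 vs cont=8.8838 → 8.8838 [wait]  node(3,1) S=84.3520 payoff=0.0000 vs cont=2.5764 → 2.5764 [wait]  node(3,2) S=105.4213 payoff=0.0000 vs cont=0.3418 → 0.3418 [wait]  node(3,3) S=131.7532 payoff=0.0000 vs cont=0.0000 → 0.0000 [wait]  ⇒ S*(3)=-
t_2: node(2,0) S=75.4534 payoff=0.0000 vs cont=5.5778 → 5.5778 [wait]  node(2,1) S=94.3000 payoff=0.0000 vs cont=1.4106 → 1.4106 [wait]  node(2,2) S=117.8541 payoff=0.0000 vs cont=0.1640 → 0.1640 [wait]  ⇒ S*(2)=-
t_1: node(1,0) S=84.3520 payoff=0.0000 vs cont=3.3964 → 3.3964 [wait]  node(1,1) S=105.4213 payoff=0.0000 vs cont=0.7605 → 0.7605 [wait]  ⇒ S*(1)=-
t_0: node(0,0) S=94.3000 payoff=0.0000 vs cont=2.0179 → 2.0179 [wait]  ⇒ S*(0)=-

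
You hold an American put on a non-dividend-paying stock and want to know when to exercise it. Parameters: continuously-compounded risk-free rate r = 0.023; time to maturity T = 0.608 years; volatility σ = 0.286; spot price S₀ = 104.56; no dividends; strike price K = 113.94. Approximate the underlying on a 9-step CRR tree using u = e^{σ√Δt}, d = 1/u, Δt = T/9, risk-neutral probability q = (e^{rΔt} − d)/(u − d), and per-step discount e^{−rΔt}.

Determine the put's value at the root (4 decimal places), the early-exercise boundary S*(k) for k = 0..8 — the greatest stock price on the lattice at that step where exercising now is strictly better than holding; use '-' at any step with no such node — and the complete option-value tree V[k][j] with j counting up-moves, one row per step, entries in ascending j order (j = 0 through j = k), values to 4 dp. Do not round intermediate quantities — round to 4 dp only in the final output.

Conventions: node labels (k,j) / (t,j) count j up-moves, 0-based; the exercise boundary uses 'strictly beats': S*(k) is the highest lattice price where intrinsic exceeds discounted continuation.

params: Δt=0.06756 u=1.07717 d=0.92836 q=0.49187 e^(-rΔt)=0.99845
t_9 payoffs: 60.3833 51.7986 41.8379 30.2805 16.8707 1.3113 0.0000 0.0000 0.0000 0.0000
t_8: node(8,0) S=57.6896 payoff=56.2504 vs cont=56.0735 → 56.2504 [stop]  node(8,1) S=66.9367 payoff=47.0033 vs cont=46.8264 → 47.0033 [stop]  node(8,2) S=77.6661 payoff=36.2739 vs cont=36.0970 → 36.2739 [stop]  node(8,3) S=90.1153 payoff=23.8247 vs cont=23.6478 → 23.8247 [stop]  node(8,4) S=104.5600 payoff=9.3800 vs cont=9.2031 → 9.3800 [stop]  node(8,5) S=121.3201 payoff=0.0000 vs cont=0.6653 → 0.6653 [wait]  node(8,6) S=140.7666 payoff=0.0000 vs cont=0.0000 → 0.0000 [wait]  node(8,7) S=163.3303 payoff=0.0000 vs cont=0.0000 → 0.0000 [wait]  node(8,8) S=189.5107 payoff=0.0000 vs cont=0.0000 → 0.0000 [wait]  ⇒ S*(8)=104.5600
t_7: node(7,0) S=62.1414 payoff=51.7986 vs cont=51.6217 → 51.7986 [stop]  node(7,1) S=72.1021 payoff=41.8379 vs cont=41.6610 → 41.8379 [stop]  node(7,2) S=83.6595 payoff=30.2805 vs cont=30.1036 → 30.2805 [stop]  node(7,3) S=97.0693 payoff=16.8707 vs cont=16.6938 → 16.8707 [stop]  node(7,4) S=112.6287 payoff=1.3113 vs cont=5.0855 → 5.0855 [wait]  node(7,5) S=130.6821 payoff=0.0000 vs cont=0.3375 → 0.3375 [wait]  node(7,6) S=151.6293 payoff=0.0000 vs cont=0.0000 → 0.0000 [wait]  node(7,7) S=175.9342 payoff=0.0000 vs cont=0.0000 → 0.0000 [wait]  ⇒ S*(7)=97.0693
t_6: node(6,0) S=66.9367 payoff=47.0033 vs cont=46.8264 → 47.0033 [stop]  node(6,1) S=77.6661 payoff=36.2739 vs cont=36.0970 → 36.2739 [stop]  node(6,2) S=90.1153 payoff=23.8247 vs cont=23.6478 → 23.8247 [stop]  node(6,3) S=104.5600 payoff=9.3800 vs cont=11.0567 → 11.0567 [wait]  node(6,4) S=121.3201 payoff=0.0000 vs cont=2.7458 → 2.7458 [wait]  node(6,5) S=140.7666 payoff=0.0000 vs cont=0.1712 → 0.1712 [wait]  node(6,6) S=163.3303 payoff=0.0000 vs cont=0.0000 → 0.0000 [wait]  ⇒ S*(6)=90.1153
t_5: node(5,0) S=72.1021 payoff=41.8379 vs cont=41.6610 → 41.8379 [stop]  node(5,1) S=83.6595 payoff=30.2805 vs cont=30.1036 → 30.2805 [stop]  node(5,2) S=97.0693 payoff=16.8707 vs cont=17.5172 → 17.5172 [wait]  node(5,3) S=112.6287 payoff=1.3113 vs cont=6.9580 → 6.9580 [wait]  node(5,4) S=130.6821 payoff=0.0000 vs cont=1.4772 → 1.4772 [wait]  node(5,5) S=151.6293 payoff=0.0000 vs cont=0.0869 → 0.0869 [wait]  ⇒ S*(5)=83.6595
t_4: node(4,0) S=77.6661 payoff=36.2739 vs cont=36.0970 → 36.2739 [stop]  node(4,1) S=90.1153 payoff=23.8247 vs cont=23.9653 → 23.9653 [wait]  node(4,2) S=104.5600 payoff=9.3800 vs cont=12.3043 → 12.3043 [wait]  node(4,3) S=121.3201 payoff=0.0000 vs cont=4.2555 → 4.2555 [wait]  node(4,4) S=140.7666 payoff=0.0000 vs cont=0.7921 → 0.7921 [wait]  ⇒ S*(4)=77.6661
t_3: node(3,0) S=83.6595 payoff=30.2805 vs cont=30.1727 → 30.2805 [stop]  node(3,1) S=97.0693 payoff=16.8707 vs cont=18.2012 → 18.2012 [wait]  node(3,2) S=112.6287 payoff=1.3113 vs cont=8.3323 → 8.3323 [wait]  node(3,3) S=130.6821 payoff=0.0000 vs cont=2.5480 → 2.5480 [wait]  ⇒ S*(3)=83.6595
t_2: node(2,0) S=90.1153 payoff=23.8247 vs cont=24.3013 → 24.3013 [wait]  node(2,1) S=104.5600 payoff=9.3800 vs cont=13.3262 → 13.3262 [wait]  node(2,2) S=121.3201 payoff=0.0000 vs cont=5.4786 → 5.4786 [wait]  ⇒ S*(2)=-
t_1: node(1,0) S=97.0693 payoff=16.8707 vs cont=18.8736 → 18.8736 [wait]  node(1,1) S=112.6287 payoff=1.3113 vs cont=9.4515 → 9.4515 [wait]  ⇒ S*(1)=-
t_0: node(0,0) S=104.5600 payoff=9.3800 vs cont=14.2170 → 14.2170 [wait]  ⇒ S*(0)=-

price = 14.2170
boundary = - - - 83.6595 77.6661 83.6595 90.1153 97.0693 104.5600
tree:
14.2170
18.8736 9.4515
24.3013 13.3262 5.4786
30.2805 18.2012 8.3323 2.5480
36.2739 23.9653 12.3043 4.2555 0.7921
41.8379 30.2805 17.5172 6.9580 1.4772 0.0869
47.0033 36.2739 23.8247 11.0567 2.7458 0.1712 0.0000
51.7986 41.8379 30.2805 16.8707 5.0855 0.3375 0.0000 0.0000
56.2504 47.0033 36.2739 23.8247 9.3800 0.6653 0.0000 0.0000 0.0000
60.3833 51.7986 41.8379 30.2805 16.8707 1.3113 0.0000 0.0000 0.0000 0.0000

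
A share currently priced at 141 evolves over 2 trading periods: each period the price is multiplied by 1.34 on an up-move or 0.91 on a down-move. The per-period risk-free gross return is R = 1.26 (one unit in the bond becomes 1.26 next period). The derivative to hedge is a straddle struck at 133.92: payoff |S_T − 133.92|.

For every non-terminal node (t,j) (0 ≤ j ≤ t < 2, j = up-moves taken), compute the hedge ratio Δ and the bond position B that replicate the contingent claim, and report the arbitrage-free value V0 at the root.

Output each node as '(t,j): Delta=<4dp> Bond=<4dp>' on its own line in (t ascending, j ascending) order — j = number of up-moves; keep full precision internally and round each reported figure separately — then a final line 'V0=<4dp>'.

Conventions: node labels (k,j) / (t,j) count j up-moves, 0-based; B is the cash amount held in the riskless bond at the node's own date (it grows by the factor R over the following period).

Arbitrage-free pricing uses the up-move probability p* = (R−d)/(u−d) = 0.8140, discounting each step at R = 1.26.
At maturity the claim pays: V(2,0)=17.1579, V(2,1)=38.0154, V(2,2)=119.2596
(1,0): S=128.3100. Δ = (V_up−V_dn)/(S_up−S_dn) = (38.0154−17.1579)/(171.9354−116.7621) = 0.3780. V = [p*·38.0154 + (1−p*)·17.1579]/1.26 = 27.0912. B = V − Δ·S = -21.4146.
(1,1): S=188.9400. Δ = (V_up−V_dn)/(S_up−S_dn) = (119.2596−38.0154)/(253.1796−171.9354) = 1.0000. V = [p*·119.2596 + (1−p*)·38.0154]/1.26 = 82.6543. B = V − Δ·S = -106.2857.
(0,0): S=141.0000. Δ = (V_up−V_dn)/(S_up−S_dn) = (82.6543−27.0912)/(188.9400−128.3100) = 0.9164. V = [p*·82.6543 + (1−p*)·27.0912]/1.26 = 57.3944. B = V − Δ·S = -71.8220.
As a check, the time-0 holding Δ(0,0)·S0 + B(0,0) comes to 57.3944 — exactly V0.

(0,0): Delta=0.9164 Bond=-71.8220
(1,0): Delta=0.3780 Bond=-21.4146
(1,1): Delta=1.0000 Bond=-106.2857
V0=57.3944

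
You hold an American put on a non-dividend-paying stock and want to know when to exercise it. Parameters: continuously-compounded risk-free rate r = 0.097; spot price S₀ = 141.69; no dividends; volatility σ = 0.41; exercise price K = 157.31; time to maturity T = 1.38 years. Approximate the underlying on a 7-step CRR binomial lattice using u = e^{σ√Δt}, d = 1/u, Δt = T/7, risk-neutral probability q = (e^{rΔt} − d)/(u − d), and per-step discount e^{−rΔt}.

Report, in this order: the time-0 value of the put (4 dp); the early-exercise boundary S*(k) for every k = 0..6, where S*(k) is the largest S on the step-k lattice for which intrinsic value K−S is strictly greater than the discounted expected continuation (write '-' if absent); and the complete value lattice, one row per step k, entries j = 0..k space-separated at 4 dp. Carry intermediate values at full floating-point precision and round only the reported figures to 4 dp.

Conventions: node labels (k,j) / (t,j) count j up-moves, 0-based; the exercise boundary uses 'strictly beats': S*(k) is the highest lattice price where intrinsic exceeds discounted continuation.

price = 28.2212
boundary = - - 98.4506 82.0650 98.4506 118.1079 98.4506
tree:
28.2212
41.4662 16.4340
58.8594 26.1549 7.6202
75.2450 40.1472 13.5634 2.1391
88.9034 58.8594 23.5051 4.4260 0.0000
100.2887 75.2450 39.2021 9.1575 0.0000 0.0000
109.7790 88.9034 58.8594 18.9471 0.0000 0.0000 0.0000
117.6898 100.2887 75.2450 39.2021 0.0000 0.0000 0.0000 0.0000

Δt=0.19714, u=1.19967, d=0.83357, q=0.50735, disc=e^(-rΔt)=0.98106
k=7 terminal: V=max(K-S,0) → 117.6898 100.2887 75.2450 39.2021 0.0000 0.0000 0.0000 0.0000
k=6: j=0 S=47.5310 intr=109.7790 cont=106.7993 V=109.7790[EX]; j=1 S=68.4066 intr=88.9034 cont=85.9238 V=88.9034[EX]; j=2 S=98.4506 intr=58.8594 cont=55.8797 V=58.8594[EX]; j=3 S=141.6900 intr=15.6200 cont=18.9471 V=18.9471[hold]; j=4 S=203.9200 intr=0.0000 cont=0.0000 V=0.0000[hold]; j=5 S=293.4814 intr=0.0000 cont=0.0000 V=0.0000[hold]; j=6 S=422.3780 intr=0.0000 cont=0.0000 V=0.0000[hold]  S*(6)=98.4506
k=5: j=0 S=57.0213 intr=100.2887 cont=97.3090 V=100.2887[EX]; j=1 S=82.0650 intr=75.2450 cont=72.2653 V=75.2450[EX]; j=2 S=118.1079 intr=39.2021 cont=37.8785 V=39.2021[EX]; j=3 S=169.9807 intr=0.0000 cont=9.1575 V=9.1575[hold]; j=4 S=244.6359 intr=0.0000 cont=0.0000 V=0.0000[hold]; j=5 S=352.0796 intr=0.0000 cont=0.0000 V=0.0000[hold]  S*(5)=118.1079
k=4: j=0 S=68.4066 intr=88.9034 cont=85.9238 V=88.9034[EX]; j=1 S=98.4506 intr=58.8594 cont=55.8797 V=58.8594[EX]; j=2 S=141.6900 intr=15.6200 cont=23.5051 V=23.5051[hold]; j=3 S=203.9200 intr=0.0000 cont=4.4260 V=4.4260[hold]; j=4 S=293.4814 intr=0.0000 cont=0.0000 V=0.0000[hold]  S*(4)=98.4506
k=3: j=0 S=82.0650 intr=75.2450 cont=72.2653 V=75.2450[EX]; j=1 S=118.1079 intr=39.2021 cont=40.1472 V=40.1472[hold]; j=2 S=169.9807 intr=0.0000 cont=13.5634 V=13.5634[hold]; j=3 S=244.6359 intr=0.0000 cont=2.1391 V=2.1391[hold]  S*(3)=82.0650
k=2: j=0 S=98.4506 intr=58.8594 cont=56.3502 V=58.8594[EX]; j=1 S=141.6900 intr=15.6200 cont=26.1549 V=26.1549[hold]; j=2 S=203.9200 intr=0.0000 cont=7.6202 V=7.6202[hold]  S*(2)=98.4506
k=1: j=0 S=118.1079 intr=39.2021 cont=41.4662 V=41.4662[hold]; j=1 S=169.9807 intr=0.0000 cont=16.4340 V=16.4340[hold]  S*(1)=-
k=0: j=0 S=141.6900 intr=15.6200 cont=28.2212 V=28.2212[hold]  S*(0)=-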